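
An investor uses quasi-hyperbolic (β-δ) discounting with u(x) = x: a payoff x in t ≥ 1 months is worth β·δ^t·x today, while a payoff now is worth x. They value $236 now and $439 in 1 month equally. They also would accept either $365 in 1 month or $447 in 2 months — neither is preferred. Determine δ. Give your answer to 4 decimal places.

Both payoffs in the second observation are in the future, so β drops out: δ^1·365 = δ^2·447 ⇒ δ = 365/447 = 0.81655.

δ ≈ 0.8166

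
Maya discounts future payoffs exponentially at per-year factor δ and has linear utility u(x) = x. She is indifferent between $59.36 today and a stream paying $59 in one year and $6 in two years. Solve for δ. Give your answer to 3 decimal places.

δ ≈ 0.920

Present value of the stream is 59·δ + 6·δ². Indifference gives 59δ + 6δ² = 59.36.
Rearranged: 6δ² + 59δ − 59.36 = 0.
The positive root is δ = [−59 + √(59² + 4·6·59.36)] / (2·6) = (−59 + 70.040)/12 ≈ 0.920.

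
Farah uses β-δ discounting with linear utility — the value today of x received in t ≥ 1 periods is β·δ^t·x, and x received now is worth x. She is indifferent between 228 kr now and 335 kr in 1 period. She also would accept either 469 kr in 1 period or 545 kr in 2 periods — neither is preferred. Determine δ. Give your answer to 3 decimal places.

δ ≈ 0.861

The second indifference involves only future payoffs, so β cancels: β·δ^1·469 = β·δ^2·545, giving δ = 469/545 = 0.86055.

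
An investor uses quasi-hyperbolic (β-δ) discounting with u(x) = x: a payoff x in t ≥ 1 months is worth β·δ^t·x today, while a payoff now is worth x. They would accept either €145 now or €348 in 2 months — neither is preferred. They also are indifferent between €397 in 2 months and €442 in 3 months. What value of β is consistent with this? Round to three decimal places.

β ≈ 0.516

The second indifference involves only future payoffs, so β cancels: β·δ^2·397 = β·δ^3·442, giving δ = 397/442 = 0.89819.
The first indifference: 145 = β·δ^2·348, so β = 145/(δ^2·348) = 145/(0.80675·348) ≈ 0.516.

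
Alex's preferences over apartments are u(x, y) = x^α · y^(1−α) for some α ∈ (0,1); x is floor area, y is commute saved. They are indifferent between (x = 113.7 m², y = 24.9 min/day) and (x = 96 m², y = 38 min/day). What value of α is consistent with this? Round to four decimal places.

α ≈ 0.7141

Set the two utilities equal: 113.7^α·24.9^(1−α) = 96^α·38^(1−α).
Rearrange to (113.7/96)^α = (38/24.9)^(1−α) and take logs: α·0.1692152 = (1−α)·0.4227184.
So α/(1−α) = (0.4227184)/(0.1692152) = 2.4981113, and α = 2.4981113/3.4981113 ≈ 0.7141.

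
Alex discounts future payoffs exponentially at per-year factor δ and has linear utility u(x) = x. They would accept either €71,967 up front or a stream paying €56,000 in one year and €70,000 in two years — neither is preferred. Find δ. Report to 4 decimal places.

δ ≈ 0.6900

Equating present values: 71967 = 56000δ + 70000δ².
Rearranged: 70000δ² + 56000δ − 71967 = 0.
δ = (−56000 + √(56000² + 4·70000·71967)) / (2·70000) = (−56000 + √23286760000.00) / 140000 ≈ 0.6900.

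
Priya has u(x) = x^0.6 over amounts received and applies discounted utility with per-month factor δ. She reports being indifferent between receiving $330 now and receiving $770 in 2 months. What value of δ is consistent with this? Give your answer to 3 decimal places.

Equating discounted utilities: u(330) = δ^2·u(770) ⇒ δ^2 = u(330)/u(770).
With u(x) = x^0.6: δ^2 = 330^0.6/770^0.6 = (330/770)^0.6 = 0.60147.
So δ = 0.60147^(1/2) ≈ 0.776.

δ ≈ 0.776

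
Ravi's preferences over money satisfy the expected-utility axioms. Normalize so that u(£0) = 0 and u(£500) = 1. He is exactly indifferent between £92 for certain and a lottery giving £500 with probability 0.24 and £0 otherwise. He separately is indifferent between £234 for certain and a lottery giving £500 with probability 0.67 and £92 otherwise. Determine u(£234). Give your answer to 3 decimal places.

First, u(£92) = 0.24·u(£500) + 0.76·u(£0) = 0.24.
Then u(£234) = 0.67·u(£500) + 0.33·u(£92) = 0.67·1.00 + 0.33·0.24 = 0.7492.

0.749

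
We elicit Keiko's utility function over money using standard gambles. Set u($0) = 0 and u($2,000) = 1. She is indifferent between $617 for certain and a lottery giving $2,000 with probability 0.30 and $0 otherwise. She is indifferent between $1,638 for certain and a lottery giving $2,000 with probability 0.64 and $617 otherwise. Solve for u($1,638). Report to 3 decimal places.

First, u($617) = 0.30·u($2,000) + 0.70·u($0) = 0.30.
Then u($1,638) = 0.64·u($2,000) + 0.36·u($617) = 0.64·1.00 + 0.36·0.30 = 0.7480.

0.748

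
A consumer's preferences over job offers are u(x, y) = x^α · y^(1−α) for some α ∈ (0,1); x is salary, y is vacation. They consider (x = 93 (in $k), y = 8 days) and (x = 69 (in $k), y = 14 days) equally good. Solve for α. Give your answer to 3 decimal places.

Indifference: 93^α · 8^(1−α) = 69^α · 14^(1−α).
(93/69)^α = (14/8)^(1−α); take logs: α·ln(93/69) = (1−α)·ln(14/8), i.e. α·0.298493 = (1−α)·0.559616.
Thus α·(0.858109) = 0.559616, so α = 0.559616/0.858109 ≈ 0.652.

α ≈ 0.652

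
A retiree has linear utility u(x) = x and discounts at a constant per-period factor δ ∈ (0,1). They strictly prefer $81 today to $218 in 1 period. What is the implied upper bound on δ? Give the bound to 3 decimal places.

Under u(x) = x this choice says 81 > δ·218.
So δ < 81/218 = 0.37156.

δ < 0.372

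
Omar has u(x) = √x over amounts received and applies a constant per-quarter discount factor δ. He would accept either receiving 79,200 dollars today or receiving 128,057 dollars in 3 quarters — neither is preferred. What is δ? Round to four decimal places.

The payoff in 3 quarters is discounted by δ^3, so u(79200) = δ^3·u(128057) and δ^3 = u(79200)/u(128057).
With u(x) = √x: δ^3 = √79200/√128057 = √(79200/128057) = 0.78643.
So δ = 0.78643^(1/3) ≈ 0.9230.

δ ≈ 0.9230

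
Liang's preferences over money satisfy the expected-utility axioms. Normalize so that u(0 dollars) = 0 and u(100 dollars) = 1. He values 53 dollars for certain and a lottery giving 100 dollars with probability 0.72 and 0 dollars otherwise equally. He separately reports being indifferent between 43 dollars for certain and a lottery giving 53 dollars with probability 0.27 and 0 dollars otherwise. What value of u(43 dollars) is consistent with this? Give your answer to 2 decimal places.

From the first indifference, u(53 dollars) = 0.72·u(100 dollars) + 0.28·u(0 dollars) = 0.72·1 + 0.28·0 = 0.72.
Then u(43 dollars) = 0.27·u(53 dollars) + 0.73·u(0 dollars) = 0.27·0.72 + 0.73·0.00 = 0.1944.

0.19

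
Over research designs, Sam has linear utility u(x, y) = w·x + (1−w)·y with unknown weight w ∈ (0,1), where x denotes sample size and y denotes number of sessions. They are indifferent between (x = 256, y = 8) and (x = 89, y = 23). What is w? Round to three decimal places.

u(256,8) = u(89,23) means w·256 + (1−w)·8 = w·89 + (1−w)·23.
Collecting terms: w·167 = (1−w)·15.
Hence w = 15/(167+15) = 15/182 = 0.082.

w = 0.082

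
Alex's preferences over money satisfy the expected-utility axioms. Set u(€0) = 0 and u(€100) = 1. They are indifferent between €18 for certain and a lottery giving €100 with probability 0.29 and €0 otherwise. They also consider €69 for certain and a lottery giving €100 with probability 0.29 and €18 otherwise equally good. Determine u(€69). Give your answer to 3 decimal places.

The first gamble pins u(€18): it must equal 0.29·1 + 0.71·0 = 0.29.
Then u(€69) = 0.29·u(€100) + 0.71·u(€18) = 0.29·1.00 + 0.71·0.29 = 0.4959.

0.496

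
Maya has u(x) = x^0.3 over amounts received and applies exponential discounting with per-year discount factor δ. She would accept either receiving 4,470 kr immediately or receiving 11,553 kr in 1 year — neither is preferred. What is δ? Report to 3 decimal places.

δ ≈ 0.752

Equating discounted utilities: u(4470) = δ·u(11553) ⇒ δ = u(4470)/u(11553).
Since u(x) = x^0.3, δ = (4470/11553)^0.3 = 0.38691^0.3 = 0.75211.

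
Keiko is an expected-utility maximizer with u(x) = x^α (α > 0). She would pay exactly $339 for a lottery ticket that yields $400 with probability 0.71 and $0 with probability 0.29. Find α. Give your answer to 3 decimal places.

EU(lottery) = 0.71·400^α + 0.29·0 = 0.71·400^α.
Equating: 339^α = 0.71·400^α, i.e. 0.8475^α = 0.71.
α = ln(0.71) / ln(339/400) = -0.342490/-0.165464 ≈ 2.070.

α ≈ 2.070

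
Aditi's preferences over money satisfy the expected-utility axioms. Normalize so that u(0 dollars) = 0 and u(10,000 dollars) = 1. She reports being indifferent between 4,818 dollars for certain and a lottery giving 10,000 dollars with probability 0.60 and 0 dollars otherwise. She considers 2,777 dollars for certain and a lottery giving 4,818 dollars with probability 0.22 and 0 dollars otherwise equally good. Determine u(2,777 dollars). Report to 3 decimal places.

0.132

From the first indifference, u(4,818 dollars) = 0.60·u(10,000 dollars) + 0.40·u(0 dollars) = 0.60·1 + 0.40·0 = 0.60.
Then u(2,777 dollars) = 0.22·u(4,818 dollars) + 0.78·u(0 dollars) = 0.22·0.60 + 0.78·0.00 = 0.1320.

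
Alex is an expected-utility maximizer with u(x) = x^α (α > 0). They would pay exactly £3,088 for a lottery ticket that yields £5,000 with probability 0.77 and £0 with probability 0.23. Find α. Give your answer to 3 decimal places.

The lottery's expected utility is 0.77·u(5000) + 0.23·u(0) = 0.77·5000^α (since u(0) = 0 for α > 0).
Indifference: 3088^α = 0.77·5000^α, so (3088/5000)^α = 0.77.
Taking logs: α·ln(3088/5000) = ln(0.77), so α = -0.261365 / -0.481914 ≈ 0.542.

α ≈ 0.542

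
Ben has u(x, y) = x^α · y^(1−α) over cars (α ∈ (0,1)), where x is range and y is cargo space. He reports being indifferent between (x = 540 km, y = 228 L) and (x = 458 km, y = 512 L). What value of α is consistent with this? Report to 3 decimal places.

Set the two utilities equal: 540^α·228^(1−α) = 458^α·512^(1−α).
Taking logs: α·ln 540 + (1−α)·ln 228 = α·ln 458 + (1−α)·ln 512, i.e. α·0.164700 = (1−α)·0.808979.
So α/(1−α) = (0.808979)/(0.164700) = 4.911834, and α = 4.911834/5.911834 ≈ 0.831.

α ≈ 0.831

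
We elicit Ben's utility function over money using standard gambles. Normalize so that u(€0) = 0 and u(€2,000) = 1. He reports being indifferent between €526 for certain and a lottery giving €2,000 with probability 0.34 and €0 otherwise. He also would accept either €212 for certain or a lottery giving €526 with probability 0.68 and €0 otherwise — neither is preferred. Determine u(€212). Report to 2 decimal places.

0.23

First, u(€526) = 0.34·u(€2,000) + 0.66·u(€0) = 0.34.
The second indifference gives u(€212) = 0.68·u(€526) + 0.32·u(€0) = 0.68·0.34 + 0.32·0.00 = 0.2312.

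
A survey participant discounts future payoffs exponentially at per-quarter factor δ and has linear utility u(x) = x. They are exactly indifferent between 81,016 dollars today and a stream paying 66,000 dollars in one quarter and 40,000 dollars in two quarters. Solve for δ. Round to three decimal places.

The stream is worth 66000δ + 40000δ² today, so 66000δ + 40000δ² = 81016.
Rearranged: 40000δ² + 66000δ − 81016 = 0.
By the quadratic formula (taking the positive root), δ = (−66000 + √17318560000.00) / 80000 ≈ 0.820.

δ ≈ 0.820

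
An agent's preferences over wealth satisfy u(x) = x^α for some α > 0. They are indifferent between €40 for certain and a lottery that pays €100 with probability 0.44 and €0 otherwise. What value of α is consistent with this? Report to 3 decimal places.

α ≈ 0.896

EU(lottery) = 0.44·100^α + 0.56·0 = 0.44·100^α.
Equating: 40^α = 0.44·100^α, i.e. 0.4000^α = 0.44.
Taking logs: α·ln(40/100) = ln(0.44), so α = -0.820981 / -0.916291 ≈ 0.896.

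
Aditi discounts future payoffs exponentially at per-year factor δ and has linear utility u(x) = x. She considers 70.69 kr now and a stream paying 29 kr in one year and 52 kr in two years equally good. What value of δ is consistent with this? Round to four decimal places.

Equating present values: 70.69 = 29δ + 52δ².
Rearranged: 52δ² + 29δ − 70.69 = 0.
By the quadratic formula (taking the positive root), δ = (−29 + √15544.52) / 104 ≈ 0.9200.

δ ≈ 0.9200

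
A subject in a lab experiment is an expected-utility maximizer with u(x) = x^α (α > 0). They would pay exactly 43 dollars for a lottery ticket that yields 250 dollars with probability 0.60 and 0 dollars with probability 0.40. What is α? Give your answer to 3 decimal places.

The lottery's expected utility is 0.60·u(250) + 0.40·u(0) = 0.60·250^α (since u(0) = 0 for α > 0).
Indifference: 43^α = 0.60·250^α, so (43/250)^α = 0.60.
α = ln(0.60) / ln(43/250) = -0.510826/-1.760261 ≈ 0.290.

α ≈ 0.290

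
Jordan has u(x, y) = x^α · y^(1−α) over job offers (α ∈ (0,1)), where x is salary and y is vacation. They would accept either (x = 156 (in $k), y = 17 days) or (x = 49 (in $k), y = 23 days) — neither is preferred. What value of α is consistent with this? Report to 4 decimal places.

α ≈ 0.2070

The Cobb–Douglas utilities coincide, so 156^α·17^(1−α) = 49^α·23^(1−α).
Taking logs: α·ln 156 + (1−α)·ln 17 = α·ln 49 + (1−α)·ln 23, i.e. α·1.1580357 = (1−α)·0.3022809.
With A = 1.1580357 and B = 0.3022809: α·A = (1−α)·B, so α = B/(A+B) = 0.3022809/1.4603166 ≈ 0.2070.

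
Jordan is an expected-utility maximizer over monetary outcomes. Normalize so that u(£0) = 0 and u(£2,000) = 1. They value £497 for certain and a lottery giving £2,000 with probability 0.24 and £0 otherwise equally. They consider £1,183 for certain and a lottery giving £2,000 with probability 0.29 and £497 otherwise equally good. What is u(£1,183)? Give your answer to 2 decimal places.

0.46

First, u(£497) = 0.24·u(£2,000) + 0.76·u(£0) = 0.24.
The second indifference gives u(£1,183) = 0.29·u(£2,000) + 0.71·u(£497) = 0.29·1.00 + 0.71·0.24 = 0.4604.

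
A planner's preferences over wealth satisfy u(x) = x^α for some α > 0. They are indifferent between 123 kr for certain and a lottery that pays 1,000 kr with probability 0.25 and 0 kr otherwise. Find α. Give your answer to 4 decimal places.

α ≈ 0.6615

Since u(0) = 0, the lottery's EU is 0.25·1000^α.
Setting u(123) equal to that: 123^α = 0.25·1000^α ⇒ (123/1000)^α = 0.25.
Take logs: α = ln 0.25 / ln(123/1000) ≈ 0.661535.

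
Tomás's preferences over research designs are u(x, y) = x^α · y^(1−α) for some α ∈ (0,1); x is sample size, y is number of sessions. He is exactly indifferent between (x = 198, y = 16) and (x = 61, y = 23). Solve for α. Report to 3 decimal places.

Set the two utilities equal: 198^α·16^(1−α) = 61^α·23^(1−α).
(198/61)^α = (23/16)^(1−α); take logs: α·ln(198/61) = (1−α)·ln(23/16), i.e. α·1.177393 = (1−α)·0.362905.
Thus α·(1.540298) = 0.362905, so α = 0.362905/1.540298 ≈ 0.236.

α ≈ 0.236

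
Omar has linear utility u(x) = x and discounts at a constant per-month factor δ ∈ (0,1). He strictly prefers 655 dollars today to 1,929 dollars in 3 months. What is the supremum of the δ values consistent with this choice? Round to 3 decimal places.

δ < 0.698

Under u(x) = x this choice says 655 > δ^3·1929.
Dividing by 1929: δ^3 < 0.33955. Both sides are positive, so the cube root keeps the direction.
δ < 0.33955^(1/3) = 0.698.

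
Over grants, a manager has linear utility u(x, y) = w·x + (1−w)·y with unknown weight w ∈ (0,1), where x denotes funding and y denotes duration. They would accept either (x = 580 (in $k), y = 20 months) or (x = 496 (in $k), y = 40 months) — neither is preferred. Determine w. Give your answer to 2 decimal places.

Equating utilities: w·580 + (1−w)·20 = w·496 + (1−w)·40.
Rearranging, 84·w − 20·(1−w) = 0.
Hence w = 20/(84+20) = 20/104 = 0.19.

w = 0.19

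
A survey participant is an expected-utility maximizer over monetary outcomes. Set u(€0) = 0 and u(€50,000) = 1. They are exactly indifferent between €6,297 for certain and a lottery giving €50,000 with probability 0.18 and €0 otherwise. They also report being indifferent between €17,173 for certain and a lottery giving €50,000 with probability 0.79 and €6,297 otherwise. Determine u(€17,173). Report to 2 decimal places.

First, u(€6,297) = 0.18·u(€50,000) + 0.82·u(€0) = 0.18.
The second indifference gives u(€17,173) = 0.79·u(€50,000) + 0.21·u(€6,297) = 0.79·1.00 + 0.21·0.18 = 0.8278.

0.83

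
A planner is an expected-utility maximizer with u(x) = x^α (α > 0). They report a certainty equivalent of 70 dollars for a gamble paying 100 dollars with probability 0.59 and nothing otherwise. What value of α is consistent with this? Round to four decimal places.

α ≈ 1.4793

Since u(0) = 0, the lottery's EU is 0.59·100^α.
Setting u(70) equal to that: 70^α = 0.59·100^α ⇒ (70/100)^α = 0.59.
Taking logs: α·ln(70/100) = ln(0.59), so α = -0.5276327 / -0.3566749 ≈ 1.4793.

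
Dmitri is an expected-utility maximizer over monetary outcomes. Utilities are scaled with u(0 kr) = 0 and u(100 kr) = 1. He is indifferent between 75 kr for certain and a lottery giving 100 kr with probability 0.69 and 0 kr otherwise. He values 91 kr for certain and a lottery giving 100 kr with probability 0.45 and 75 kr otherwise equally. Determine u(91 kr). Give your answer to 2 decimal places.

From the first indifference, u(75 kr) = 0.69·u(100 kr) + 0.31·u(0 kr) = 0.69·1 + 0.31·0 = 0.69.
The second indifference gives u(91 kr) = 0.45·u(100 kr) + 0.55·u(75 kr) = 0.45·1.00 + 0.55·0.69 = 0.8295.

0.83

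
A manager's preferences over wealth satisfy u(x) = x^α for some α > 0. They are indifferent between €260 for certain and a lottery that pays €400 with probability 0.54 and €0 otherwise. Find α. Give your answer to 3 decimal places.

α ≈ 1.430

The lottery's expected utility is 0.54·u(400) + 0.46·u(0) = 0.54·400^α (since u(0) = 0 for α > 0).
Indifference: 260^α = 0.54·400^α, so (260/400)^α = 0.54.
α = ln(0.54) / ln(260/400) = -0.616186/-0.430783 ≈ 1.430.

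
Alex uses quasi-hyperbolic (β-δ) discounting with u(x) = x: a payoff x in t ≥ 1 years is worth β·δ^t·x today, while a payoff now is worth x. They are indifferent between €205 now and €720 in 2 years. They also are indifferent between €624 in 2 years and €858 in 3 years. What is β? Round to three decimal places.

β ≈ 0.538

From the later pair, β·δ^2·624 = β·δ^3·858; dividing through, δ = 624/858 = 0.72727.
Substituting δ into 205 = β·δ^2·720: β = 205/(380.826) ≈ 0.538.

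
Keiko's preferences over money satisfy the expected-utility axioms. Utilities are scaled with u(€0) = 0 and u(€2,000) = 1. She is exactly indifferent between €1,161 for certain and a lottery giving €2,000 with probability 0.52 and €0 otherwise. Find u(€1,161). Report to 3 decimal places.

By the standard-gamble method, u(€1,161) is just the indifference probability on the best outcome: 0.52.

0.520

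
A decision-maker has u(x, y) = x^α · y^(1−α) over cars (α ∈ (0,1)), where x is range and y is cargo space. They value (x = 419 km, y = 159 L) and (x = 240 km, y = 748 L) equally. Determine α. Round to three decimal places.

α ≈ 0.735

The Cobb–Douglas utilities coincide, so 419^α·159^(1−α) = 240^α·748^(1−α).
Rearrange to (419/240)^α = (748/159)^(1−α) and take logs: α·0.557232 = (1−α)·1.548499.
With A = 0.557232 and B = 1.548499: α·A = (1−α)·B, so α = B/(A+B) = 1.548499/2.105731 ≈ 0.735.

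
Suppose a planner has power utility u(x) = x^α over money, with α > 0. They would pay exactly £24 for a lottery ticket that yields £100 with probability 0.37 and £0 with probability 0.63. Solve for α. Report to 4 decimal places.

The lottery's expected utility is 0.37·u(100) + 0.63·u(0) = 0.37·100^α (since u(0) = 0 for α > 0).
Equating: 24^α = 0.37·100^α, i.e. 0.2400^α = 0.37.
Taking logs: α·ln(24/100) = ln(0.37), so α = -0.9942523 / -1.4271164 ≈ 0.6967.

α ≈ 0.6967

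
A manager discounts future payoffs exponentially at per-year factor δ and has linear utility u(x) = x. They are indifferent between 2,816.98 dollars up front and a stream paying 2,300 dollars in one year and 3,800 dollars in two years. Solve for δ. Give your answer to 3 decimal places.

Present value of the stream is 2300·δ + 3800·δ². Indifference gives 2300δ + 3800δ² = 2816.98.
That is, 3800δ² + 2300δ − 2816.98 = 0, a quadratic in δ.
By the quadratic formula (taking the positive root), δ = (−2300 + √48108096.00) / 7600 ≈ 0.610.

δ ≈ 0.610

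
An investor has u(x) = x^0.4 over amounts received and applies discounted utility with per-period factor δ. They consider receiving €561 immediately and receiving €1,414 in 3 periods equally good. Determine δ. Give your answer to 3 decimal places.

δ ≈ 0.884

The payoff in 3 periods is discounted by δ^3, so u(561) = δ^3·u(1414) and δ^3 = u(561)/u(1414).
With u(x) = x^0.4: δ^3 = 561^0.4/1414^0.4 = (561/1414)^0.4 = 0.69088.
Hence δ = (0.69088)^(1/3) = 0.88403.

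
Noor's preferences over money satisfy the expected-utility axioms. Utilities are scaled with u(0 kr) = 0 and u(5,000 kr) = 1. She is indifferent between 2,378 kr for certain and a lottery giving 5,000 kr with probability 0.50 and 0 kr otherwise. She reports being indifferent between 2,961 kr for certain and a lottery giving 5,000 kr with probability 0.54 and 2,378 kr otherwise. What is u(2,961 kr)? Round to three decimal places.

The first gamble pins u(2,378 kr): it must equal 0.50·1 + 0.50·0 = 0.50.
Chaining: u(2,961 kr) = 0.54·1.00 + 0.46·0.50 = 0.7700.

0.770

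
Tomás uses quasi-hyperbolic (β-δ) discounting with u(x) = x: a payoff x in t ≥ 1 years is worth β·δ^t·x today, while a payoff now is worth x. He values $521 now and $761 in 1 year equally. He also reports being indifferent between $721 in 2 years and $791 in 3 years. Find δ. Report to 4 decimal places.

δ ≈ 0.9115

The second indifference involves only future payoffs, so β cancels: β·δ^2·721 = β·δ^3·791, giving δ = 721/791 = 0.91150.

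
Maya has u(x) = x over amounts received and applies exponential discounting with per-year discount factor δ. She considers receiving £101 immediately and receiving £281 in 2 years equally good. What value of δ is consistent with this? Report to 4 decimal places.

Equating discounted utilities: u(101) = δ^2·u(281) ⇒ δ^2 = u(101)/u(281).
With u(x) = x: δ^2 = 101/281 = 0.35943.
So δ = 0.35943^(1/2) ≈ 0.5995.

δ ≈ 0.5995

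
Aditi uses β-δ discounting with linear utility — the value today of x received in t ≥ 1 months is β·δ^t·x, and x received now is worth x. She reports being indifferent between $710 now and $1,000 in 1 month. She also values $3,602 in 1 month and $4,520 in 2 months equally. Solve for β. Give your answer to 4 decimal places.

β ≈ 0.8909

From the later pair, β·δ^1·3602 = β·δ^2·4520; dividing through, δ = 3602/4520 = 0.79690.
Substituting δ into 710 = β·δ·1000: β = 710/(796.903) ≈ 0.8909.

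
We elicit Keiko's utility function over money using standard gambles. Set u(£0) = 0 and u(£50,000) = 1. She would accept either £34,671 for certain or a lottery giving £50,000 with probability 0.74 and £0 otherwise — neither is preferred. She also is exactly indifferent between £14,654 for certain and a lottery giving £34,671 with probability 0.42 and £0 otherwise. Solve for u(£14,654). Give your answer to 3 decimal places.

The first gamble pins u(£34,671): it must equal 0.74·1 + 0.26·0 = 0.74.
Then u(£14,654) = 0.42·u(£34,671) + 0.58·u(£0) = 0.42·0.74 + 0.58·0.00 = 0.3108.

0.311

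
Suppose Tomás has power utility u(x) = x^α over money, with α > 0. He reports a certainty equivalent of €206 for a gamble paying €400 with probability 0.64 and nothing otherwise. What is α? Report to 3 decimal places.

Since u(0) = 0, the lottery's EU is 0.64·400^α.
Indifference: 206^α = 0.64·400^α, so (206/400)^α = 0.64.
Take logs: α = ln 0.64 / ln(206/400) ≈ 0.67254.

α ≈ 0.673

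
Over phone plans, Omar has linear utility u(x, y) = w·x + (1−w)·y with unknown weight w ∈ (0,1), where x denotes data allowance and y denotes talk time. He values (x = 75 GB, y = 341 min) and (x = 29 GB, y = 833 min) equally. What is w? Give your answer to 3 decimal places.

w = 0.914

Indifference: w·75 + (1−w)·341 = w·29 + (1−w)·833.
Rearranging, 46·w − 492·(1−w) = 0.
Hence w = 492/(46+492) = 492/538 = 0.914.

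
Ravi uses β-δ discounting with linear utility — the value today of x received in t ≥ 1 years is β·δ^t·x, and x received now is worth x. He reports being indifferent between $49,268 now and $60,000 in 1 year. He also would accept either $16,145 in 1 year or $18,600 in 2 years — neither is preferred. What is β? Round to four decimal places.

β ≈ 0.9460

Both payoffs in the second observation are in the future, so β drops out: δ^1·16145 = δ^2·18600 ⇒ δ = 16145/18600 = 0.86801.
Now use the now-vs-future pair: 49268 = β·δ·60000 gives β = 49268/(0.86801·60000) ≈ 0.9460.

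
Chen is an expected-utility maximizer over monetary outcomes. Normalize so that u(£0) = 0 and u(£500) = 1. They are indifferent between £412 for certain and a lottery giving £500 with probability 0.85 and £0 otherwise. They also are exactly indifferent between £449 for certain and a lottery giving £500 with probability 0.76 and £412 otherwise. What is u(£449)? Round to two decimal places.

First, u(£412) = 0.85·u(£500) + 0.15·u(£0) = 0.85.
Chaining: u(£449) = 0.76·1.00 + 0.24·0.85 = 0.9640.

0.96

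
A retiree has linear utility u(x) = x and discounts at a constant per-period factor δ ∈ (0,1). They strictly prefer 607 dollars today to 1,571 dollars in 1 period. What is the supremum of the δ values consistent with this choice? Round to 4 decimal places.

Under u(x) = x this choice says 607 > δ·1571.
Dividing through by 1571 gives δ < 0.38638.

δ < 0.3864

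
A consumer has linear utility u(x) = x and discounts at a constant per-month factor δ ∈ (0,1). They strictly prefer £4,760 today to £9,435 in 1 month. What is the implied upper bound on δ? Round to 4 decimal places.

δ < 0.5045

Under u(x) = x this choice says 4760 > δ·9435.
So δ < 4760/9435 = 0.50450.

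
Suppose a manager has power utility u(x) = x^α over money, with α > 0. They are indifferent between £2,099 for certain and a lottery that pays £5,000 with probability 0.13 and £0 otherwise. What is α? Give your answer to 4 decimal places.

α ≈ 2.3505

The lottery's expected utility is 0.13·u(5000) + 0.87·u(0) = 0.13·5000^α (since u(0) = 0 for α > 0).
Equating: 2099^α = 0.13·5000^α, i.e. 0.4198^α = 0.13.
Taking logs: α·ln(2099/5000) = ln(0.13), so α = -2.0402208 / -0.8679769 ≈ 2.3505.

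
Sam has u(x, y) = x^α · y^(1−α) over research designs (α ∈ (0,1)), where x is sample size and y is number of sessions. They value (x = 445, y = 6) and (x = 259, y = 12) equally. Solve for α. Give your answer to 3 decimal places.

α ≈ 0.562

Set the two utilities equal: 445^α·6^(1−α) = 259^α·12^(1−α).
(445/259)^α = (12/6)^(1−α); take logs: α·ln(445/259) = (1−α)·ln(12/6), i.e. α·0.541246 = (1−α)·0.693147.
With A = 0.541246 and B = 0.693147: α·A = (1−α)·B, so α = B/(A+B) = 0.693147/1.234393 ≈ 0.562.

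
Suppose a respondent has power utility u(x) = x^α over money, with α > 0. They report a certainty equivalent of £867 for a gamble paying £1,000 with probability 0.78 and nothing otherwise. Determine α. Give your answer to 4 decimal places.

EU(lottery) = 0.78·1000^α + 0.22·0 = 0.78·1000^α.
Equating: 867^α = 0.78·1000^α, i.e. 0.8670^α = 0.78.
Take logs: α = ln 0.78 / ln(867/1000) ≈ 1.740946.

α ≈ 1.7409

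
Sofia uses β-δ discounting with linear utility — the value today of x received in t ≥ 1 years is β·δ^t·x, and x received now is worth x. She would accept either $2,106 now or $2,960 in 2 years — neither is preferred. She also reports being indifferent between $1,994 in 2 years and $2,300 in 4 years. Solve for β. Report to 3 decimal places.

β ≈ 0.821

Both payoffs in the second observation are in the future, so β drops out: δ^2·1994 = δ^4·2300 ⇒ δ^2 = 1994/2300 = 0.86696, so δ = 0.93111.
Now use the now-vs-future pair: 2106 = β·δ^2·2960 gives β = 2106/(0.86696·2960) ≈ 0.821.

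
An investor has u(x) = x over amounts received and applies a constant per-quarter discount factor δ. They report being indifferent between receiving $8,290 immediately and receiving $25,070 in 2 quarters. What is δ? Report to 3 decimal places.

Indifference means u(8290) = δ^2 · u(25070), so δ^2 = u(8290)/u(25070).
With u(x) = x: δ^2 = 8290/25070 = 0.33067.
Taking the square root: δ = 0.33067^(1/2) ≈ 0.575.

δ ≈ 0.575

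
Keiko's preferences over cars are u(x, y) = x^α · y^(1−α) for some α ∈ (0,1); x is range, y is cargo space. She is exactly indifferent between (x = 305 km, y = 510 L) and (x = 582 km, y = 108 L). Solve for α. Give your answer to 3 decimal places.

The Cobb–Douglas utilities coincide, so 305^α·510^(1−α) = 582^α·108^(1−α).
(305/582)^α = (108/510)^(1−α); take logs: α·ln(305/582) = (1−α)·ln(108/510), i.e. α·-0.646159 = (1−α)·-1.552279.
So α/(1−α) = (-1.552279)/(-0.646159) = 2.402317, and α = 2.402317/3.402317 ≈ 0.706.

α ≈ 0.706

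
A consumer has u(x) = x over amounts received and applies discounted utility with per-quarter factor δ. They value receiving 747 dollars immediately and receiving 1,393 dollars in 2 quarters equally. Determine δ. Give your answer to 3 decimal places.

δ ≈ 0.732

Indifference means u(747) = δ^2 · u(1393), so δ^2 = u(747)/u(1393).
With u(x) = x: δ^2 = 747/1393 = 0.53625.
Hence δ = (0.53625)^(1/2) = 0.73229.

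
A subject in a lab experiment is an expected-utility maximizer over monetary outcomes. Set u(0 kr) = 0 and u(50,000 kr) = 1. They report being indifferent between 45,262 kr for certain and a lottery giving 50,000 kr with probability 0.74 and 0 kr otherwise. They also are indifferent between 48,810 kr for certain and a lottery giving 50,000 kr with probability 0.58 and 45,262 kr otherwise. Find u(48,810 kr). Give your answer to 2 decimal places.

The first gamble pins u(45,262 kr): it must equal 0.74·1 + 0.26·0 = 0.74.
Chaining: u(48,810 kr) = 0.58·1.00 + 0.42·0.74 = 0.8908.

0.89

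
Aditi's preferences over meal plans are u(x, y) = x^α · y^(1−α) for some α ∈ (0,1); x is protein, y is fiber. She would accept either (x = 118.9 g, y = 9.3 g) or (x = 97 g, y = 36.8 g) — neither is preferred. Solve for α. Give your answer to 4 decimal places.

α ≈ 0.8711

Indifference: 118.9^α · 9.3^(1−α) = 97^α · 36.8^(1−α).
Taking logs: α·ln 118.9 + (1−α)·ln 9.3 = α·ln 97 + (1−α)·ln 36.8, i.e. α·0.2035718 = (1−α)·1.3754834.
So α/(1−α) = (1.3754834)/(0.2035718) = 6.7567482, and α = 6.7567482/7.7567482 ≈ 0.8711.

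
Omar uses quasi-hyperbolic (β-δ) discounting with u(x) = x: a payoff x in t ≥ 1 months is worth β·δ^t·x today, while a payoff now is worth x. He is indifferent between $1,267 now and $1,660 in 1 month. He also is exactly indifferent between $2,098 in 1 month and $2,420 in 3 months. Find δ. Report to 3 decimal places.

δ ≈ 0.931

From the later pair, β·δ^1·2098 = β·δ^3·2420; dividing through, δ^2 = 2098/2420 = 0.86694, so δ = 0.93110.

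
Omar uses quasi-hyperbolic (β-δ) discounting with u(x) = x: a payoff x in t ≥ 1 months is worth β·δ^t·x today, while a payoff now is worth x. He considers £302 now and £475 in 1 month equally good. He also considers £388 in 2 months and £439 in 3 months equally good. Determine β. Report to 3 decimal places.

From the later pair, β·δ^2·388 = β·δ^3·439; dividing through, δ = 388/439 = 0.88383.
Now use the now-vs-future pair: 302 = β·δ·475 gives β = 302/(0.88383·475) ≈ 0.719.

β ≈ 0.719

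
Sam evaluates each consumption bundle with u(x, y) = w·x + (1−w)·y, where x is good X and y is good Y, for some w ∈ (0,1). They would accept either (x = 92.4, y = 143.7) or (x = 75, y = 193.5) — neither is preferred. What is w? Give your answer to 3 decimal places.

Equating utilities: w·92.4 + (1−w)·143.7 = w·75 + (1−w)·193.5.
w·(92.4−75) = (1−w)·(193.5−143.7), i.e. w·17.4 = (1−w)·49.8.
Hence w = 49.8/(17.4+49.8) = 49.8/67.2 = 0.741.

w = 0.741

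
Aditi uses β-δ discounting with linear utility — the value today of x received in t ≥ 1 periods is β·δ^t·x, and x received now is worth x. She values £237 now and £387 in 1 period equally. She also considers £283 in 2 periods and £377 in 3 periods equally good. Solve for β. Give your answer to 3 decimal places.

β ≈ 0.816

Both payoffs in the second observation are in the future, so β drops out: δ^2·283 = δ^3·377 ⇒ δ = 283/377 = 0.75066.
The first indifference: 237 = β·δ·387, so β = 237/(δ·387) = 237/(0.75066·387) ≈ 0.816.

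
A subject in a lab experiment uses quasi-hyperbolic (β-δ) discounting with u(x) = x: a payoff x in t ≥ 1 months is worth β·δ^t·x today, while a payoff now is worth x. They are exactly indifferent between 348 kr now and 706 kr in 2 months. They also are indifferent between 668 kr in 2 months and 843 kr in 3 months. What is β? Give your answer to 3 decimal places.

The second indifference involves only future payoffs, so β cancels: β·δ^2·668 = β·δ^3·843, giving δ = 668/843 = 0.79241.
Now use the now-vs-future pair: 348 = β·δ^2·706 gives β = 348/(0.62791·706) ≈ 0.785.

β ≈ 0.785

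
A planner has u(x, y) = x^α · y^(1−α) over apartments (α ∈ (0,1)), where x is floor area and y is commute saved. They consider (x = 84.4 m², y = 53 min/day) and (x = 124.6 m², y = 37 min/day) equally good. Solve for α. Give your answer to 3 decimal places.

Indifference: 84.4^α · 53^(1−α) = 124.6^α · 37^(1−α).
Rearrange to (84.4/124.6)^α = (37/53)^(1−α) and take logs: α·-0.389541 = (1−α)·-0.359374.
Thus α·(-0.748915) = -0.359374, so α = -0.359374/-0.748915 ≈ 0.480.

α ≈ 0.480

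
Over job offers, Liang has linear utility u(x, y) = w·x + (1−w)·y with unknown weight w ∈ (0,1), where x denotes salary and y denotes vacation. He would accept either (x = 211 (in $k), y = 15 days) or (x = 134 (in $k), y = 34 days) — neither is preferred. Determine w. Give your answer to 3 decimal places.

w = 0.198

Indifference: w·211 + (1−w)·15 = w·134 + (1−w)·34.
Rearranging, 77·w − 19·(1−w) = 0.
So w/(1−w) = 19/77 = 0.2468, giving w = 19/(77+19) = 0.198.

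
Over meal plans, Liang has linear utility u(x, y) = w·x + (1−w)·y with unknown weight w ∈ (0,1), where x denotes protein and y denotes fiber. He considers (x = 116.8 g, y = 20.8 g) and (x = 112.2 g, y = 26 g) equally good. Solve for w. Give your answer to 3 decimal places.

w = 0.531

u(116.8,20.8) = u(112.2,26) means w·116.8 + (1−w)·20.8 = w·112.2 + (1−w)·26.
w·(116.8−112.2) = (1−w)·(26−20.8), i.e. w·4.6 = (1−w)·5.2.
Hence w = 5.2/(4.6+5.2) = 5.2/9.8 = 0.531.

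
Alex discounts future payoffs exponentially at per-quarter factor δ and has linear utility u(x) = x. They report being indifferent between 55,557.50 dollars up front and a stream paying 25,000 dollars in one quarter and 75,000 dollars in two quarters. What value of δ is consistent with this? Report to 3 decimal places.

δ ≈ 0.710

The stream is worth 25000δ + 75000δ² today, so 25000δ + 75000δ² = 55557.50.
That is, 75000δ² + 25000δ − 55557.50 = 0, a quadratic in δ.
δ = (−25000 + √(25000² + 4·75000·55557.50)) / (2·75000) = (−25000 + √17292250000.00) / 150000 ≈ 0.710.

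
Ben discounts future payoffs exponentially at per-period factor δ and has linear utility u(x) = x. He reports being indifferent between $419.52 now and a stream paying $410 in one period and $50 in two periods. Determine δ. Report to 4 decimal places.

The stream is worth 410δ + 50δ² today, so 410δ + 50δ² = 419.52.
So 50δ² + 410δ − 419.52 = 0.
The positive root is δ = [−410 + √(410² + 4·50·419.52)] / (2·50) = (−410 + 502.000)/100 ≈ 0.9200.

δ ≈ 0.9200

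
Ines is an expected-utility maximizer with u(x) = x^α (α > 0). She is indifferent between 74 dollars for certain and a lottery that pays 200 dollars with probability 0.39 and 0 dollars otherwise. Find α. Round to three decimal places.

α ≈ 0.947

The lottery's expected utility is 0.39·u(200) + 0.61·u(0) = 0.39·200^α (since u(0) = 0 for α > 0).
Setting u(74) equal to that: 74^α = 0.39·200^α ⇒ (74/200)^α = 0.39.
Take logs: α = ln 0.39 / ln(74/200) ≈ 0.94705.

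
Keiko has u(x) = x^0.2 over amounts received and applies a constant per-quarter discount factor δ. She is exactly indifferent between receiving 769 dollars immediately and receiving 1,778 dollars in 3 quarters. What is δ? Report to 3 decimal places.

δ ≈ 0.946

The payoff in 3 quarters is discounted by δ^3, so u(769) = δ^3·u(1778) and δ^3 = u(769)/u(1778).
With u(x) = x^0.2: δ^3 = 769^0.2/1778^0.2 = (769/1778)^0.2 = 0.84567.
Taking the cube root: δ = 0.84567^(1/3) ≈ 0.946.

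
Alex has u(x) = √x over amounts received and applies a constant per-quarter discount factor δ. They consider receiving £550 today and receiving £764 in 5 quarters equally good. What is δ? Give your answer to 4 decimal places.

δ ≈ 0.9677

Indifference means u(550) = δ^5 · u(764), so δ^5 = u(550)/u(764).
With u(x) = √x: δ^5 = √550/√764 = √(550/764) = 0.84847.
Taking the 5th root: δ = 0.84847^(1/5) ≈ 0.9677.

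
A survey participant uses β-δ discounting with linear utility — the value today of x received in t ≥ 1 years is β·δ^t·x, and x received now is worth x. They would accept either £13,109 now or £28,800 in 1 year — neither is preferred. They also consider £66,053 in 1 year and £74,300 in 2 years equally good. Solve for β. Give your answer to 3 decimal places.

β ≈ 0.512

The second indifference involves only future payoffs, so β cancels: β·δ^1·66053 = β·δ^2·74300, giving δ = 66053/74300 = 0.88900.
Substituting δ into 13109 = β·δ·28800: β = 13109/(25603.316) ≈ 0.512.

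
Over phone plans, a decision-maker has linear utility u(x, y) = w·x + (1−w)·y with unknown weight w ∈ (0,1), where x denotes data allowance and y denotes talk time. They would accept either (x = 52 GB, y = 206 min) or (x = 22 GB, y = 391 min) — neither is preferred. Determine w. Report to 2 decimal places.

Indifference: w·52 + (1−w)·206 = w·22 + (1−w)·391.
w·(52−22) = (1−w)·(391−206), i.e. w·30 = (1−w)·185.
Hence w = 185/(30+185) = 185/215 = 0.86.

w = 0.86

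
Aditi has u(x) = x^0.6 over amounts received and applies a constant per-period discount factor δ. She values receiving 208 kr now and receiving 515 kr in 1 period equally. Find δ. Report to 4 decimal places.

Equating discounted utilities: u(208) = δ·u(515) ⇒ δ = u(208)/u(515).
Since u(x) = x^0.6, δ = (208/515)^0.6 = 0.40388^0.6 = 0.58044.

δ ≈ 0.5804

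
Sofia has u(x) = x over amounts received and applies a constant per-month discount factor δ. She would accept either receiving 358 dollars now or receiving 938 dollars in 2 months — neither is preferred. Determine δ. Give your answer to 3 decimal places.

δ ≈ 0.618

Indifference means u(358) = δ^2 · u(938), so δ^2 = u(358)/u(938).
With u(x) = x: δ^2 = 358/938 = 0.38166.
Taking the square root: δ = 0.38166^(1/2) ≈ 0.618.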